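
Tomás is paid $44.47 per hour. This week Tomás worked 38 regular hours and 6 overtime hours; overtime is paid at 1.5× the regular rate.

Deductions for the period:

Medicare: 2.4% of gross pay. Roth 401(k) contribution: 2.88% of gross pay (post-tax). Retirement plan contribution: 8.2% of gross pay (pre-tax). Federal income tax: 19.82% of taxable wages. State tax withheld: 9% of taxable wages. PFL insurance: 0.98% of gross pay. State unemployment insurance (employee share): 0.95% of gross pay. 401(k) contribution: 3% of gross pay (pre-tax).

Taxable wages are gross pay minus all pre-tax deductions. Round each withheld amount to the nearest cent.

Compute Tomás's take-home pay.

$1170.41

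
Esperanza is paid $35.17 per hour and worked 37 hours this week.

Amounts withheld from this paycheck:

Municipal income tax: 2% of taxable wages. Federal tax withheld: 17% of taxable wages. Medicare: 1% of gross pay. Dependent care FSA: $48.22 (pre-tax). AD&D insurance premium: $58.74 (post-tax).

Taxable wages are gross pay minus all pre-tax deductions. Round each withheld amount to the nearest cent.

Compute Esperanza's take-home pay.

Gross pay: 37 × $35.17 = $1,301.29
Dependent care FSA: $48.22
Taxable wages = $1,301.29 − $48.22 = $1,253.07
Municipal income tax: $1,253.07 × 0.02 = $25.06
Federal tax withheld: $1,253.07 × 0.17 = $213.02
Medicare: $1,301.29 × 0.01 = $13.01
AD&D insurance premium: $58.74
Total deductions = $48.22 + $25.06 + $213.02 + $13.01 + $58.74 = $358.05
Net pay = $1,301.29 − $358.05 = $943.24

$943.24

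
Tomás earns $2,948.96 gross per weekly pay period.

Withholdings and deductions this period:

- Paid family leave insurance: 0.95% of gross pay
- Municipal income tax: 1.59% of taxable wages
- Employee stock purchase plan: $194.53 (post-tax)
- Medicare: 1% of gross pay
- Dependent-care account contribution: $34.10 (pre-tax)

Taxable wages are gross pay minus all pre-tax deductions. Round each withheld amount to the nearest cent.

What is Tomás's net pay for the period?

$2,616.47

Dependent-care account contribution: $34.10
Taxable wages = $2,948.96 − $34.10 = $2,914.86
Municipal income tax: $2,914.86 × 0.0159 = $46.35
Medicare: $2,948.96 × 0.01 = $29.49
Paid family leave insurance: $2,948.96 × 0.0095 = $28.02
Employee stock purchase plan: $194.53
Total deductions = $34.10 + $46.35 + $29.49 + $28.02 + $194.53 = $332.49
Net pay = $2,948.96 − $332.49 = $2,616.47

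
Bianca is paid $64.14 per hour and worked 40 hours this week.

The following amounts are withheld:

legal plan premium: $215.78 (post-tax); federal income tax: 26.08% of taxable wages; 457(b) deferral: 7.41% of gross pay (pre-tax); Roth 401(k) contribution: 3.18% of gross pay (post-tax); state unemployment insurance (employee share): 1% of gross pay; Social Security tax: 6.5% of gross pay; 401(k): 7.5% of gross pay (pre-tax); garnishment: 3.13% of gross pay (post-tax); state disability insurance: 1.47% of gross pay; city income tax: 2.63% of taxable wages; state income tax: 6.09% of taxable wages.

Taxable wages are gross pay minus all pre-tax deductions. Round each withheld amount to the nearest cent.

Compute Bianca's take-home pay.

Gross pay: 40 × $64.14 = $2,565.60
401(k): $2,565.60 × 0.075 = $192.42
457(b) deferral: $2,565.60 × 0.0741 = $190.11
Pre-tax total = $192.42 + $190.11 = $382.53
Taxable wages = $2,565.60 − $382.53 = $2,183.07
State income tax: $2,183.07 × 0.0609 = $132.95
City income tax: $2,183.07 × 0.0263 = $57.41
Federal income tax: $2,183.07 × 0.2608 = $569.34
State disability insurance: $2,565.60 × 0.0147 = $37.71
State unemployment insurance (employee share): $2,565.60 × 0.01 = $25.66
Social Security tax: $2,565.60 × 0.065 = $166.76
Roth 401(k) contribution: $2,565.60 × 0.0318 = $81.59
Garnishment: $2,565.60 × 0.0313 = $80.30
Legal plan premium: $215.78
Total deductions = $192.42 + $190.11 + $132.95 + $57.41 + $569.34 + $37.71 + $25.66 + $166.76 + $81.59 + $80.30 + $215.78 = $1,750.03
Net pay = $2,565.60 − $1,750.03 = $815.57

$815.57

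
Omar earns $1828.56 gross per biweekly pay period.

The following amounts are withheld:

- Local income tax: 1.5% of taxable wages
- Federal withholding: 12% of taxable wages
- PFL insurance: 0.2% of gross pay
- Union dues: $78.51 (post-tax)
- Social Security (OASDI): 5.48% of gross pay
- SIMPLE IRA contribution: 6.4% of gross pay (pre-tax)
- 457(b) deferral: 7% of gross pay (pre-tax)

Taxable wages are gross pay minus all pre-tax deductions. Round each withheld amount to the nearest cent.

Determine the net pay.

$1187.38

SIMPLE IRA contribution: $1828.56 × 0.064 = $117.03
457(b) deferral: $1828.56 × 0.07 = $128.00
Pre-tax total = $117.03 + $128.00 = $245.03
Taxable wages = $1828.56 − $245.03 = $1583.53
Federal withholding: $1583.53 × 0.12 = $190.02
Local income tax: $1583.53 × 0.015 = $23.75
Social Security (OASDI): $1828.56 × 0.0548 = $100.21
PFL insurance: $1828.56 × 0.002 = $3.66
Union dues: $78.51
Total deductions = $117.03 + $128.00 + $190.02 + $23.75 + $100.21 + $3.66 + $78.51 = $641.18
Net pay = $1828.56 − $641.18 = $1187.38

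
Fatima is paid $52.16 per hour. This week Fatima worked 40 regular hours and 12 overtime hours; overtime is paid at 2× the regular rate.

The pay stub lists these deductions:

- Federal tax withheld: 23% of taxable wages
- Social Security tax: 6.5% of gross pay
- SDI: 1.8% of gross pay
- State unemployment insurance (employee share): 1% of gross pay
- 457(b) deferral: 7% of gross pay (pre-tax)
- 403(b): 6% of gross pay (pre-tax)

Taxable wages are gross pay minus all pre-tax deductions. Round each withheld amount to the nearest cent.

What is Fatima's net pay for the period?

Regular pay: 40 × $52.16 = $2,086.40
Overtime pay: 12 × $52.16 × 2 = $1,251.84
Gross pay = $2,086.40 + $1,251.84 = $3,338.24
457(b) deferral: $3,338.24 × 0.07 = $233.68
403(b): $3,338.24 × 0.06 = $200.29
Pre-tax total = $233.68 + $200.29 = $433.97
Taxable wages = $3,338.24 − $433.97 = $2,904.27
Federal tax withheld: $2,904.27 × 0.23 = $667.98
State unemployment insurance (employee share): $3,338.24 × 0.01 = $33.38
SDI: $3,338.24 × 0.018 = $60.09
Social Security tax: $3,338.24 × 0.065 = $216.99
Total deductions = $233.68 + $200.29 + $667.98 + $33.38 + $60.09 + $216.99 = $1,412.41
Net pay = $3,338.24 − $1,412.41 = $1,925.83

$1,925.83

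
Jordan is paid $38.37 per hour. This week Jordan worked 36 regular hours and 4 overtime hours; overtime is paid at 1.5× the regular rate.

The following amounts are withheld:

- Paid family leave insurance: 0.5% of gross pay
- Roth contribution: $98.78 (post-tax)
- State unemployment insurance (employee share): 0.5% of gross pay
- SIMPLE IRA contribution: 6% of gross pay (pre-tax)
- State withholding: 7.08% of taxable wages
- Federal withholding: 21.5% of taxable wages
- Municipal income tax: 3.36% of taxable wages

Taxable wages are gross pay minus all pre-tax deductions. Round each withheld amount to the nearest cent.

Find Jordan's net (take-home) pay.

Regular pay: 36 × $38.37 = $1,381.32
Overtime pay: 4 × $38.37 × 1.5 = $230.22
Gross pay = $1,381.32 + $230.22 = $1,611.54
SIMPLE IRA contribution: $1,611.54 × 0.06 = $96.69
Taxable wages = $1,611.54 − $96.69 = $1,514.85
State withholding: $1,514.85 × 0.0708 = $107.25
Federal withholding: $1,514.85 × 0.215 = $325.69
Municipal income tax: $1,514.85 × 0.0336 = $50.90
State unemployment insurance (employee share): $1,611.54 × 0.005 = $8.06
Paid family leave insurance: $1,611.54 × 0.005 = $8.06
Roth contribution: $98.78
Total deductions = $96.69 + $107.25 + $325.69 + $50.90 + $8.06 + $8.06 + $98.78 = $695.43
Net pay = $1,611.54 − $695.43 = $916.11

$916.11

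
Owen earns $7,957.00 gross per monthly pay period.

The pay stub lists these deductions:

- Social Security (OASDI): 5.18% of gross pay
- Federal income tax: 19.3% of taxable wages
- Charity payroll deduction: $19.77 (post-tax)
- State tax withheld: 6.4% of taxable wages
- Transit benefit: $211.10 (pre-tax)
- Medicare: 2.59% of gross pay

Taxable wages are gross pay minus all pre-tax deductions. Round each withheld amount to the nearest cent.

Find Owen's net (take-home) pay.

Transit benefit: $211.10
Taxable wages = $7,957.00 − $211.10 = $7,745.90
State tax withheld: $7,745.90 × 0.064 = $495.74
Federal income tax: $7,745.90 × 0.193 = $1,494.96
Social Security (OASDI): $7,957.00 × 0.0518 = $412.17
Medicare: $7,957.00 × 0.0259 = $206.09
Charity payroll deduction: $19.77
Total deductions = $211.10 + $495.74 + $1,494.96 + $412.17 + $206.09 + $19.77 = $2,839.83
Net pay = $7,957.00 − $2,839.83 = $5,117.17

$5,117.17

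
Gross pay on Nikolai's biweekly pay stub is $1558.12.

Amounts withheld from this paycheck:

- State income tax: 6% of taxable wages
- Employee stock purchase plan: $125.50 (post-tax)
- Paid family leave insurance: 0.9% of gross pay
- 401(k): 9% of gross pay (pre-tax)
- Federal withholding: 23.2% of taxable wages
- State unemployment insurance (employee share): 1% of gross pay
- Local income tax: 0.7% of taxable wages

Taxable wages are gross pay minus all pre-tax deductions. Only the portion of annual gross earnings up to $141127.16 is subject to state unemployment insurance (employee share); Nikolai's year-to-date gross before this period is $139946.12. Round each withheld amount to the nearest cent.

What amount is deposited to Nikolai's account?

$842.61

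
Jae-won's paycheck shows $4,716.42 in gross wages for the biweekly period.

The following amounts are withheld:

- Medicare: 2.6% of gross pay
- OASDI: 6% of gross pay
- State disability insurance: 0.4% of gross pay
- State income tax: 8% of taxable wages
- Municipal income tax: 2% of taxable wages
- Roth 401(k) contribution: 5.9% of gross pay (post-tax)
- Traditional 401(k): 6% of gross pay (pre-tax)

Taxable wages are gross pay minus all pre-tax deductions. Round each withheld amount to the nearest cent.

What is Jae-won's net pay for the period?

Traditional 401(k): $4,716.42 × 0.06 = $282.99
Taxable wages = $4,716.42 − $282.99 = $4,433.43
State income tax: $4,433.43 × 0.08 = $354.67
Municipal income tax: $4,433.43 × 0.02 = $88.67
OASDI: $4,716.42 × 0.06 = $282.99
Medicare: $4,716.42 × 0.026 = $122.63
State disability insurance: $4,716.42 × 0.004 = $18.87
Roth 401(k) contribution: $4,716.42 × 0.059 = $278.27
Total deductions = $282.99 + $354.67 + $88.67 + $282.99 + $122.63 + $18.87 + $278.27 = $1,429.09
Net pay = $4,716.42 − $1,429.09 = $3,287.33

$3,287.33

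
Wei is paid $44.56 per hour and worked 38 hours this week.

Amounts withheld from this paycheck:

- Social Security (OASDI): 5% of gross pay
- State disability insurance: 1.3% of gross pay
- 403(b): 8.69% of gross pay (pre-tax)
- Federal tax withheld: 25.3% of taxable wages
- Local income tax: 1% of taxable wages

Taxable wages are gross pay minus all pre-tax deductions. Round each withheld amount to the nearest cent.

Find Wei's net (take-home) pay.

$1,032.83

Gross pay: 38 × $44.56 = $1,693.28
403(b): $1,693.28 × 0.0869 = $147.15
Taxable wages = $1,693.28 − $147.15 = $1,546.13
Federal tax withheld: $1,546.13 × 0.253 = $391.17
Local income tax: $1,546.13 × 0.01 = $15.46
Social Security (OASDI): $1,693.28 × 0.05 = $84.66
State disability insurance: $1,693.28 × 0.013 = $22.01
Total deductions = $147.15 + $391.17 + $15.46 + $84.66 + $22.01 = $660.45
Net pay = $1,693.28 − $660.45 = $1,032.83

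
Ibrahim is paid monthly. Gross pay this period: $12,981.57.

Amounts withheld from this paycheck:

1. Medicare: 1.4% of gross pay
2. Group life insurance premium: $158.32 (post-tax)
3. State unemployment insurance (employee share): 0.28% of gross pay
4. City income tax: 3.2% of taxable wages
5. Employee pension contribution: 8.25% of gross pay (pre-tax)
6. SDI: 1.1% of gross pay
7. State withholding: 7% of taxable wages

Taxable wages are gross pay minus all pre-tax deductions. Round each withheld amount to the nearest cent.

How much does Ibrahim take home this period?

$10,176.50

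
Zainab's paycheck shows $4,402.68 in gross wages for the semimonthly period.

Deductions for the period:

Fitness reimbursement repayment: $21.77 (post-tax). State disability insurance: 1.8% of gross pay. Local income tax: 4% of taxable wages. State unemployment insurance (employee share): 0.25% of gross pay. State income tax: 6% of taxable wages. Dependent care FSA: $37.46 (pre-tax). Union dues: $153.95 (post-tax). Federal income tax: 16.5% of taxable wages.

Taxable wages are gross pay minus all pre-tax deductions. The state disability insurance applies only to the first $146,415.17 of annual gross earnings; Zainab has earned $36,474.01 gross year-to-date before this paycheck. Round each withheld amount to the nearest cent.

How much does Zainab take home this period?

Dependent care FSA: $37.46
Taxable wages = $4,402.68 − $37.46 = $4,365.22
Local income tax: $4,365.22 × 0.04 = $174.61
State income tax: $4,365.22 × 0.06 = $261.91
Federal income tax: $4,365.22 × 0.165 = $720.26
State unemployment insurance (employee share): $4,402.68 × 0.0025 = $11.01
State disability insurance: cap not yet reached, full $4,402.68 is subject → $4,402.68 × 0.018 = $79.25
Union dues: $153.95
Fitness reimbursement repayment: $21.77
Total deductions = $37.46 + $174.61 + $261.91 + $720.26 + $11.01 + $79.25 + $153.95 + $21.77 = $1,460.22
Net pay = $4,402.68 − $1,460.22 = $2,942.46

$2,942.46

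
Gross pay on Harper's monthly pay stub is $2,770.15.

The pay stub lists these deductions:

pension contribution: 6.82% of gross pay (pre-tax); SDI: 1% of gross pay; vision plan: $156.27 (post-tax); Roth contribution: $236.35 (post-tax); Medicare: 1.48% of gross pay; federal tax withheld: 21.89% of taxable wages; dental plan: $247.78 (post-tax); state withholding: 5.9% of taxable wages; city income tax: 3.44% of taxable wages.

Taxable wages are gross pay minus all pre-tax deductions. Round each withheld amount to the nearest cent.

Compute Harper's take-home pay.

$1,066.02

Pension contribution: $2,770.15 × 0.0682 = $188.92
Taxable wages = $2,770.15 − $188.92 = $2,581.23
State withholding: $2,581.23 × 0.059 = $152.29
Federal tax withheld: $2,581.23 × 0.2189 = $565.03
City income tax: $2,581.23 × 0.0344 = $88.79
SDI: $2,770.15 × 0.01 = $27.70
Medicare: $2,770.15 × 0.0148 = $41.00
Roth contribution: $236.35
Vision plan: $156.27
Dental plan: $247.78
Total deductions = $188.92 + $152.29 + $565.03 + $88.79 + $27.70 + $41.00 + $236.35 + $156.27 + $247.78 = $1,704.13
Net pay = $2,770.15 − $1,704.13 = $1,066.02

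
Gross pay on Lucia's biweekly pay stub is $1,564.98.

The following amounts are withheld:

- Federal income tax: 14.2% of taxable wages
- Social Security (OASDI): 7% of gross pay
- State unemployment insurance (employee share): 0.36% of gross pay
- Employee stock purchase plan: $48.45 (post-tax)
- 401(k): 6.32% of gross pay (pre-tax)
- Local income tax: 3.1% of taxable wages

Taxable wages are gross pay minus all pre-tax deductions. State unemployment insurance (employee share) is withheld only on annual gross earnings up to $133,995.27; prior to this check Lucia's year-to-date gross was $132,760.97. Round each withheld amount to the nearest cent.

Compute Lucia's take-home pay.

$1,050.00

401(k): $1,564.98 × 0.0632 = $98.91
Taxable wages = $1,564.98 − $98.91 = $1,466.07
Local income tax: $1,466.07 × 0.031 = $45.45
Federal income tax: $1,466.07 × 0.142 = $208.18
State unemployment insurance (employee share): only $133,995.27 − $132,760.97 = $1,234.30 of this check is subject → $1,234.30 × 0.0036 = $4.44
Social Security (OASDI): $1,564.98 × 0.07 = $109.55
Employee stock purchase plan: $48.45
Total deductions = $98.91 + $45.45 + $208.18 + $4.44 + $109.55 + $48.45 = $514.98
Net pay = $1,564.98 − $514.98 = $1,050.00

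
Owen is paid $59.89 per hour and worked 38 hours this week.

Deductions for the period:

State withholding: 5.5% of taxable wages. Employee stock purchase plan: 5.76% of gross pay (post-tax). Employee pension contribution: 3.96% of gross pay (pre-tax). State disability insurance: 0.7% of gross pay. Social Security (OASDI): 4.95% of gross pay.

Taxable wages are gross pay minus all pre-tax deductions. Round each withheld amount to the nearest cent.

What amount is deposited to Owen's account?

$1805.82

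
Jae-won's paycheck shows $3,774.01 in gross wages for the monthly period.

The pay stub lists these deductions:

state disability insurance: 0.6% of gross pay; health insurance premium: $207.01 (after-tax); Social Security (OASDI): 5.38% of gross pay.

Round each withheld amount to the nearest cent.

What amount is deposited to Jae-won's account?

$3,341.32

Social Security (OASDI): $3,774.01 × 0.0538 = $203.04
State disability insurance: $3,774.01 × 0.006 = $22.64
Health insurance premium: $207.01
Total deductions = $203.04 + $22.64 + $207.01 = $432.69
Net pay = $3,774.01 − $432.69 = $3,341.32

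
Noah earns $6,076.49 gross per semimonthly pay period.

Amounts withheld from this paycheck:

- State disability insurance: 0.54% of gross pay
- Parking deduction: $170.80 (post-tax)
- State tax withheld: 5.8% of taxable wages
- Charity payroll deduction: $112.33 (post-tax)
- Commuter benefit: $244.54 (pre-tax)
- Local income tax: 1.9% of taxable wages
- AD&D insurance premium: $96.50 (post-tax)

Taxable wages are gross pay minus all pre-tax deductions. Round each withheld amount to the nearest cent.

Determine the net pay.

$4,970.45

Commuter benefit: $244.54
Taxable wages = $6,076.49 − $244.54 = $5,831.95
Local income tax: $5,831.95 × 0.019 = $110.81
State tax withheld: $5,831.95 × 0.058 = $338.25
State disability insurance: $6,076.49 × 0.0054 = $32.81
Charity payroll deduction: $112.33
AD&D insurance premium: $96.50
Parking deduction: $170.80
Total deductions = $244.54 + $110.81 + $338.25 + $32.81 + $112.33 + $96.50 + $170.80 = $1,106.04
Net pay = $6,076.49 − $1,106.04 = $4,970.45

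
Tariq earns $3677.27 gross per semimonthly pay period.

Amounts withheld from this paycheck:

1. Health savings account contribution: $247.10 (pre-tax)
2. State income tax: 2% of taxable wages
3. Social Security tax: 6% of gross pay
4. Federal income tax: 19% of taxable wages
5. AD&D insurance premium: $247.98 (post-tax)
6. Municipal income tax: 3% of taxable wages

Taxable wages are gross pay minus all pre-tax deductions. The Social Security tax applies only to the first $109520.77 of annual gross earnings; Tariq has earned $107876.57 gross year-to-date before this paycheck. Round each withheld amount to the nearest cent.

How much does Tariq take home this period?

Health savings account contribution: $247.10
Taxable wages = $3677.27 − $247.10 = $3430.17
Federal income tax: $3430.17 × 0.19 = $651.73
Municipal income tax: $3430.17 × 0.03 = $102.91
State income tax: $3430.17 × 0.02 = $68.60
Social Security tax: only $109520.77 − $107876.57 = $1644.20 of this check is subject → $1644.20 × 0.06 = $98.65
AD&D insurance premium: $247.98
Total deductions = $247.10 + $651.73 + $102.91 + $68.60 + $98.65 + $247.98 = $1416.97
Net pay = $3677.27 − $1416.97 = $2260.30

$2260.30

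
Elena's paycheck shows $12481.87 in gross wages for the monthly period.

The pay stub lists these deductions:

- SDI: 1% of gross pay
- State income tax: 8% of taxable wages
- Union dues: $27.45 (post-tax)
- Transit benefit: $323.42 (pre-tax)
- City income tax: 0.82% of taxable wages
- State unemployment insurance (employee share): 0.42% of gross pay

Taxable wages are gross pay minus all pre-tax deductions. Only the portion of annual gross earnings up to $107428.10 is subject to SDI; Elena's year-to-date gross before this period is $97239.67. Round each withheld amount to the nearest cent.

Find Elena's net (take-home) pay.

Transit benefit: $323.42
Taxable wages = $12481.87 − $323.42 = $12158.45
State income tax: $12158.45 × 0.08 = $972.68
City income tax: $12158.45 × 0.0082 = $99.70
State unemployment insurance (employee share): $12481.87 × 0.0042 = $52.42
SDI: only $107428.10 − $97239.67 = $10188.43 of this check is subject → $10188.43 × 0.01 = $101.88
Union dues: $27.45
Total deductions = $323.42 + $972.68 + $99.70 + $52.42 + $101.88 + $27.45 = $1577.55
Net pay = $12481.87 − $1577.55 = $10904.32

$10904.32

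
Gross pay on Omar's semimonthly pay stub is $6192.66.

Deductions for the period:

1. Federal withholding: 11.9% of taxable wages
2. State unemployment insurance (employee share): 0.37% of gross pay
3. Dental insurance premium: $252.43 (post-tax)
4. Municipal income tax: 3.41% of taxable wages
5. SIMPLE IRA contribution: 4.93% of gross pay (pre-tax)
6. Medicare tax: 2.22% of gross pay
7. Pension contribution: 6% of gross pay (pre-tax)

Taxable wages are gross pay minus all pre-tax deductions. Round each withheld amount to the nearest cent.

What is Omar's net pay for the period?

$4258.51

Pension contribution: $6192.66 × 0.06 = $371.56
SIMPLE IRA contribution: $6192.66 × 0.0493 = $305.30
Pre-tax total = $371.56 + $305.30 = $676.86
Taxable wages = $6192.66 − $676.86 = $5515.80
Municipal income tax: $5515.80 × 0.0341 = $188.09
Federal withholding: $5515.80 × 0.119 = $656.38
Medicare tax: $6192.66 × 0.0222 = $137.48
State unemployment insurance (employee share): $6192.66 × 0.0037 = $22.91
Dental insurance premium: $252.43
Total deductions = $371.56 + $305.30 + $188.09 + $656.38 + $137.48 + $22.91 + $252.43 = $1934.15
Net pay = $6192.66 − $1934.15 = $4258.51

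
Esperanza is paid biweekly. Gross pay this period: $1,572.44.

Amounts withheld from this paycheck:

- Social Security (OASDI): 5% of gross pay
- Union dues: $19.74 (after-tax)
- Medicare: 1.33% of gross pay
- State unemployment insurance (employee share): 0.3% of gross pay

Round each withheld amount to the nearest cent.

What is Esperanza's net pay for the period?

$1,448.45

State unemployment insurance (employee share): $1,572.44 × 0.003 = $4.72
Medicare: $1,572.44 × 0.0133 = $20.91
Social Security (OASDI): $1,572.44 × 0.05 = $78.62
Union dues: $19.74
Total deductions = $4.72 + $20.91 + $78.62 + $19.74 = $123.99
Net pay = $1,572.44 − $123.99 = $1,448.45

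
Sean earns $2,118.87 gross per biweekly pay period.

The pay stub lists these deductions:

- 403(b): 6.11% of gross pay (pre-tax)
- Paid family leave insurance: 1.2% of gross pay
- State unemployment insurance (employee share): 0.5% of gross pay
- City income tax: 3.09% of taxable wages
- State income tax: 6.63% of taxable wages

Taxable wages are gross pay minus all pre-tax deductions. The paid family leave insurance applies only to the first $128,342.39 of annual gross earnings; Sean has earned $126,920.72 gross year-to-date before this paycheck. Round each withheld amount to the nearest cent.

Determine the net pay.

$1,768.39

403(b): $2,118.87 × 0.0611 = $129.46
Taxable wages = $2,118.87 − $129.46 = $1,989.41
City income tax: $1,989.41 × 0.0309 = $61.47
State income tax: $1,989.41 × 0.0663 = $131.90
Paid family leave insurance: only $128,342.39 − $126,920.72 = $1,421.67 of this check is subject → $1,421.67 × 0.012 = $17.06
State unemployment insurance (employee share): $2,118.87 × 0.005 = $10.59
Total deductions = $129.46 + $61.47 + $131.90 + $17.06 + $10.59 = $350.48
Net pay = $2,118.87 − $350.48 = $1,768.39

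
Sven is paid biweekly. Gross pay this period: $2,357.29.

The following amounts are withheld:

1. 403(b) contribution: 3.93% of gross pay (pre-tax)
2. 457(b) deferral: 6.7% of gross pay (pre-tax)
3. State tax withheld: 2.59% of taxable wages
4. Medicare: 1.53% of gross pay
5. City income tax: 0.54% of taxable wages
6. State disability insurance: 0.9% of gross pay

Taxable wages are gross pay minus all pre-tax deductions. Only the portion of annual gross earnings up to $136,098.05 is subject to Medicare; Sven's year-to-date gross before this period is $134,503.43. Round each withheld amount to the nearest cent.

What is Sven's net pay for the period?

$1,995.15

457(b) deferral: $2,357.29 × 0.067 = $157.94
403(b) contribution: $2,357.29 × 0.0393 = $92.64
Pre-tax total = $157.94 + $92.64 = $250.58
Taxable wages = $2,357.29 − $250.58 = $2,106.71
City income tax: $2,106.71 × 0.0054 = $11.38
State tax withheld: $2,106.71 × 0.0259 = $54.56
Medicare: only $136,098.05 − $134,503.43 = $1,594.62 of this check is subject → $1,594.62 × 0.0153 = $24.40
State disability insurance: $2,357.29 × 0.009 = $21.22
Total deductions = $157.94 + $92.64 + $11.38 + $54.56 + $24.40 + $21.22 = $362.14
Net pay = $2,357.29 − $362.14 = $1,995.15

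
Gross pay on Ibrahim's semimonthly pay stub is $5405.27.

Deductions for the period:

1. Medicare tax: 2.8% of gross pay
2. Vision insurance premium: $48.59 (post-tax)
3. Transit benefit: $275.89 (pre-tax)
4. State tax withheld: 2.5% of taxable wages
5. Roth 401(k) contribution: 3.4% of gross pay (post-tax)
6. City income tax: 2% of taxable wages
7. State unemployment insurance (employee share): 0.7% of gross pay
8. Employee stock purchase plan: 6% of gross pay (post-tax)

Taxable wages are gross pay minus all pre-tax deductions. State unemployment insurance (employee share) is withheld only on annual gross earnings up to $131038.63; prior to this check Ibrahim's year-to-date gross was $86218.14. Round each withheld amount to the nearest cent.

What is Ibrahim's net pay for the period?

Transit benefit: $275.89
Taxable wages = $5405.27 − $275.89 = $5129.38
City income tax: $5129.38 × 0.02 = $102.59
State tax withheld: $5129.38 × 0.025 = $128.23
Medicare tax: $5405.27 × 0.028 = $151.35
State unemployment insurance (employee share): cap not yet reached, full $5405.27 is subject → $5405.27 × 0.007 = $37.84
Vision insurance premium: $48.59
Roth 401(k) contribution: $5405.27 × 0.034 = $183.78
Employee stock purchase plan: $5405.27 × 0.06 = $324.32
Total deductions = $275.89 + $102.59 + $128.23 + $151.35 + $37.84 + $48.59 + $183.78 + $324.32 = $1252.59
Net pay = $5405.27 − $1252.59 = $4152.68

$4152.68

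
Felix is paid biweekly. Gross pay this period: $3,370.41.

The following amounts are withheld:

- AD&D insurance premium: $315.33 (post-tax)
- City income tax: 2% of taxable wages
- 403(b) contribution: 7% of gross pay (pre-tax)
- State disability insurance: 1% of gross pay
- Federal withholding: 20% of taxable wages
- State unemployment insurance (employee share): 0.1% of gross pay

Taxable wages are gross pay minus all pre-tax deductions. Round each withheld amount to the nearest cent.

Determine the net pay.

403(b) contribution: $3,370.41 × 0.07 = $235.93
Taxable wages = $3,370.41 − $235.93 = $3,134.48
City income tax: $3,134.48 × 0.02 = $62.69
Federal withholding: $3,134.48 × 0.2 = $626.90
State disability insurance: $3,370.41 × 0.01 = $33.70
State unemployment insurance (employee share): $3,370.41 × 0.001 = $3.37
AD&D insurance premium: $315.33
Total deductions = $235.93 + $62.69 + $626.90 + $33.70 + $3.37 + $315.33 = $1,277.92
Net pay = $3,370.41 − $1,277.92 = $2,092.49

$2,092.49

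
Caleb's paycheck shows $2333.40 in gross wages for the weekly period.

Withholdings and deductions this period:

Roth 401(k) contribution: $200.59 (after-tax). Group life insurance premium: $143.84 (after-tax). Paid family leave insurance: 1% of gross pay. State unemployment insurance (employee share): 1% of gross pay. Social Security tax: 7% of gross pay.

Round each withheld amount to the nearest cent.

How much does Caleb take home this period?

$1778.97

Social Security tax: $2333.40 × 0.07 = $163.34
State unemployment insurance (employee share): $2333.40 × 0.01 = $23.33
Paid family leave insurance: $2333.40 × 0.01 = $23.33
Group life insurance premium: $143.84
Roth 401(k) contribution: $200.59
Total deductions = $163.34 + $23.33 + $23.33 + $143.84 + $200.59 = $554.43
Net pay = $2333.40 − $554.43 = $1778.97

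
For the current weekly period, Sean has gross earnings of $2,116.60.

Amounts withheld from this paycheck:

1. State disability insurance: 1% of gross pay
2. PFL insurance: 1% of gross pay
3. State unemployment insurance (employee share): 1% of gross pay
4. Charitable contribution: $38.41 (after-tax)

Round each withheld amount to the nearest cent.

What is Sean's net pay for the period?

PFL insurance: $2,116.60 × 0.01 = $21.17
State disability insurance: $2,116.60 × 0.01 = $21.17
State unemployment insurance (employee share): $2,116.60 × 0.01 = $21.17
Charitable contribution: $38.41
Total deductions = $21.17 + $21.17 + $21.17 + $38.41 = $101.92
Net pay = $2,116.60 − $101.92 = $2,014.68

$2,014.68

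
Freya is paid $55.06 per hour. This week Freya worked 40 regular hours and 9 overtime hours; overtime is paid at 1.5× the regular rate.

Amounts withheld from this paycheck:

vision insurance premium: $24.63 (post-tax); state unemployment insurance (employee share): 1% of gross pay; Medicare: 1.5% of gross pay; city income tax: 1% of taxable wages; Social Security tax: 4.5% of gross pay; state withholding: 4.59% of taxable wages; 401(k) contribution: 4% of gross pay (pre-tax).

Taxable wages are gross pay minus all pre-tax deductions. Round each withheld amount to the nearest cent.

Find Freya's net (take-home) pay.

$2,438.96

Regular pay: 40 × $55.06 = $2,202.40
Overtime pay: 9 × $55.06 × 1.5 = $743.31
Gross pay = $2,202.40 + $743.31 = $2,945.71
401(k) contribution: $2,945.71 × 0.04 = $117.83
Taxable wages = $2,945.71 − $117.83 = $2,827.88
State withholding: $2,827.88 × 0.0459 = $129.80
City income tax: $2,827.88 × 0.01 = $28.28
Social Security tax: $2,945.71 × 0.045 = $132.56
State unemployment insurance (employee share): $2,945.71 × 0.01 = $29.46
Medicare: $2,945.71 × 0.015 = $44.19
Vision insurance premium: $24.63
Total deductions = $117.83 + $129.80 + $28.28 + $132.56 + $29.46 + $44.19 + $24.63 = $506.75
Net pay = $2,945.71 − $506.75 = $2,438.96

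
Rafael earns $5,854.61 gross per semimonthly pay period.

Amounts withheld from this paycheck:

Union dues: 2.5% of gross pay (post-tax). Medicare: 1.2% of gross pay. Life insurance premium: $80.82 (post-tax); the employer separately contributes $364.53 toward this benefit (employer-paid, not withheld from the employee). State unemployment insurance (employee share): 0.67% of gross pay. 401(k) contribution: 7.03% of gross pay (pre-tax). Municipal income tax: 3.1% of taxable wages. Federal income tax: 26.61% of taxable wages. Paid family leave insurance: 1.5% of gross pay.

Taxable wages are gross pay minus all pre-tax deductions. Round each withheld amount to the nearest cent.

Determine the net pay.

401(k) contribution: $5,854.61 × 0.0703 = $411.58
Taxable wages = $5,854.61 − $411.58 = $5,443.03
Federal income tax: $5,443.03 × 0.2661 = $1,448.39
Municipal income tax: $5,443.03 × 0.031 = $168.73
State unemployment insurance (employee share): $5,854.61 × 0.0067 = $39.23
Paid family leave insurance: $5,854.61 × 0.015 = $87.82
Medicare: $5,854.61 × 0.012 = $70.26
Life insurance premium: $80.82
Union dues: $5,854.61 × 0.025 = $146.37
(Employer's $364.53 toward life insurance premium is not withheld from the employee.)
Total deductions = $411.58 + $1,448.39 + $168.73 + $39.23 + $87.82 + $70.26 + $80.82 + $146.37 = $2,453.20
Net pay = $5,854.61 − $2,453.20 = $3,401.41

$3,401.41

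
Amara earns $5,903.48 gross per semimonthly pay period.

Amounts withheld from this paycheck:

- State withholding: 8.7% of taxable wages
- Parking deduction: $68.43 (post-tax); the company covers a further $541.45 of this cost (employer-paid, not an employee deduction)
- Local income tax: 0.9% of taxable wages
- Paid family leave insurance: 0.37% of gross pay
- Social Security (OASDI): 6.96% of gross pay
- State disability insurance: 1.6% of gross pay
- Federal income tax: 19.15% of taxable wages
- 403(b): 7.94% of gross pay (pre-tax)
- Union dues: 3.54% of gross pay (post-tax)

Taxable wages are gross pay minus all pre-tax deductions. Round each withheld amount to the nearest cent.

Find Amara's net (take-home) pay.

403(b): $5,903.48 × 0.0794 = $468.74
Taxable wages = $5,903.48 − $468.74 = $5,434.74
State withholding: $5,434.74 × 0.087 = $472.82
Local income tax: $5,434.74 × 0.009 = $48.91
Federal income tax: $5,434.74 × 0.1915 = $1,040.75
Paid family leave insurance: $5,903.48 × 0.0037 = $21.84
State disability insurance: $5,903.48 × 0.016 = $94.46
Social Security (OASDI): $5,903.48 × 0.0696 = $410.88
Union dues: $5,903.48 × 0.0354 = $208.98
Parking deduction: $68.43
(Employer's $541.45 toward parking deduction is not withheld from the employee.)
Total deductions = $468.74 + $472.82 + $48.91 + $1,040.75 + $21.84 + $94.46 + $410.88 + $208.98 + $68.43 = $2,835.81
Net pay = $5,903.48 − $2,835.81 = $3,067.67

$3,067.67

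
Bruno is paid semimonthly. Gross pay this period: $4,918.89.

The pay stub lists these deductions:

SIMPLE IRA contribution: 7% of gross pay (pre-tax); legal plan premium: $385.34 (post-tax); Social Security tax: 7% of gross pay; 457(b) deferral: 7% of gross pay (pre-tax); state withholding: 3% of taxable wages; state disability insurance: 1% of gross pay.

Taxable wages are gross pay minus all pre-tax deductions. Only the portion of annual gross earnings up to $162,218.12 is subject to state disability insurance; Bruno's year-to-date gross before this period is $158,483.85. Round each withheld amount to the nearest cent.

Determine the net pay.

457(b) deferral: $4,918.89 × 0.07 = $344.32
SIMPLE IRA contribution: $4,918.89 × 0.07 = $344.32
Pre-tax total = $344.32 + $344.32 = $688.64
Taxable wages = $4,918.89 − $688.64 = $4,230.25
State withholding: $4,230.25 × 0.03 = $126.91
State disability insurance: only $162,218.12 − $158,483.85 = $3,734.27 of this check is subject → $3,734.27 × 0.01 = $37.34
Social Security tax: $4,918.89 × 0.07 = $344.32
Legal plan premium: $385.34
Total deductions = $344.32 + $344.32 + $126.91 + $37.34 + $344.32 + $385.34 = $1,582.55
Net pay = $4,918.89 − $1,582.55 = $3,336.34

$3,336.34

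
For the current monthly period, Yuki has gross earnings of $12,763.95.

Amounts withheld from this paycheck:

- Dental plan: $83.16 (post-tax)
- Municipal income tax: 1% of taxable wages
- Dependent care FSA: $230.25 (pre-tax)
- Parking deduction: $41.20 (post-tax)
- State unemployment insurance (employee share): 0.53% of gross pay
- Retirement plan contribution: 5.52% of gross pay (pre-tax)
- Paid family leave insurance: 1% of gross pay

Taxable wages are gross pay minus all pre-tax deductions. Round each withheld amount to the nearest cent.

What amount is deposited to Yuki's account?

$11,391.19

Retirement plan contribution: $12,763.95 × 0.0552 = $704.57
Dependent care FSA: $230.25
Pre-tax total = $704.57 + $230.25 = $934.82
Taxable wages = $12,763.95 − $934.82 = $11,829.13
Municipal income tax: $11,829.13 × 0.01 = $118.29
Paid family leave insurance: $12,763.95 × 0.01 = $127.64
State unemployment insurance (employee share): $12,763.95 × 0.0053 = $67.65
Parking deduction: $41.20
Dental plan: $83.16
Total deductions = $704.57 + $230.25 + $118.29 + $127.64 + $67.65 + $41.20 + $83.16 = $1,372.76
Net pay = $12,763.95 − $1,372.76 = $11,391.19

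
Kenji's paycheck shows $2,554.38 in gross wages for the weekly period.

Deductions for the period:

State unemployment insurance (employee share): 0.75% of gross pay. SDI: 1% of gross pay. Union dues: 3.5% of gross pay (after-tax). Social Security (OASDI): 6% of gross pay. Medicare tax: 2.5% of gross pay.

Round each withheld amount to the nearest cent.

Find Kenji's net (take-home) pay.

$2,203.16

Social Security (OASDI): $2,554.38 × 0.06 = $153.26
Medicare tax: $2,554.38 × 0.025 = $63.86
State unemployment insurance (employee share): $2,554.38 × 0.0075 = $19.16
SDI: $2,554.38 × 0.01 = $25.54
Union dues: $2,554.38 × 0.035 = $89.40
Total deductions = $153.26 + $63.86 + $19.16 + $25.54 + $89.40 = $351.22
Net pay = $2,554.38 − $351.22 = $2,203.16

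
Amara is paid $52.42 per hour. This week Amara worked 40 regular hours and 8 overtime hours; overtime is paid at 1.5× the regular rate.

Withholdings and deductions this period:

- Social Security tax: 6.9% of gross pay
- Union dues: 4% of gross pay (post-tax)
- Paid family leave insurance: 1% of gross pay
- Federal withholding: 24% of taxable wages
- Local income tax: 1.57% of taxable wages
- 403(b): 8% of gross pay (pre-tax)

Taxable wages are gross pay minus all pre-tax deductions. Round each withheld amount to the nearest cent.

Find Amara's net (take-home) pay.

Regular pay: 40 × $52.42 = $2,096.80
Overtime pay: 8 × $52.42 × 1.5 = $629.04
Gross pay = $2,096.80 + $629.04 = $2,725.84
403(b): $2,725.84 × 0.08 = $218.07
Taxable wages = $2,725.84 − $218.07 = $2,507.77
Federal withholding: $2,507.77 × 0.24 = $601.86
Local income tax: $2,507.77 × 0.0157 = $39.37
Paid family leave insurance: $2,725.84 × 0.01 = $27.26
Social Security tax: $2,725.84 × 0.069 = $188.08
Union dues: $2,725.84 × 0.04 = $109.03
Total deductions = $218.07 + $601.86 + $39.37 + $27.26 + $188.08 + $109.03 = $1,183.67
Net pay = $2,725.84 − $1,183.67 = $1,542.17

$1,542.17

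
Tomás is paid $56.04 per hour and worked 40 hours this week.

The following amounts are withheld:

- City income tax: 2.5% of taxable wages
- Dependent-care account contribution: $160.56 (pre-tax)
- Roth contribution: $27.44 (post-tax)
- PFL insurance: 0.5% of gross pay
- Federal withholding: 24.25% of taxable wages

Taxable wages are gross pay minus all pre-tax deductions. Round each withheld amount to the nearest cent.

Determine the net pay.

Gross pay: 40 × $56.04 = $2,241.60
Dependent-care account contribution: $160.56
Taxable wages = $2,241.60 − $160.56 = $2,081.04
Federal withholding: $2,081.04 × 0.2425 = $504.65
City income tax: $2,081.04 × 0.025 = $52.03
PFL insurance: $2,241.60 × 0.005 = $11.21
Roth contribution: $27.44
Total deductions = $160.56 + $504.65 + $52.03 + $11.21 + $27.44 = $755.89
Net pay = $2,241.60 − $755.89 = $1,485.71

$1,485.71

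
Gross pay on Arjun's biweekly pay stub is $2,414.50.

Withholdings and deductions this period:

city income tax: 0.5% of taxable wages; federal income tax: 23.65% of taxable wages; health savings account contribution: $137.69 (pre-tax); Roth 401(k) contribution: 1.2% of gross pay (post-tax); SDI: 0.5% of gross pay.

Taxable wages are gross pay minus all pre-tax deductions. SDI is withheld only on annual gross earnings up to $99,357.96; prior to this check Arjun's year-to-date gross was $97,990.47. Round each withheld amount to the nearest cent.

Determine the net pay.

Health savings account contribution: $137.69
Taxable wages = $2,414.50 − $137.69 = $2,276.81
City income tax: $2,276.81 × 0.005 = $11.38
Federal income tax: $2,276.81 × 0.2365 = $538.47
SDI: only $99,357.96 − $97,990.47 = $1,367.49 of this check is subject → $1,367.49 × 0.005 = $6.84
Roth 401(k) contribution: $2,414.50 × 0.012 = $28.97
Total deductions = $137.69 + $11.38 + $538.47 + $6.84 + $28.97 = $723.35
Net pay = $2,414.50 − $723.35 = $1,691.15

$1,691.15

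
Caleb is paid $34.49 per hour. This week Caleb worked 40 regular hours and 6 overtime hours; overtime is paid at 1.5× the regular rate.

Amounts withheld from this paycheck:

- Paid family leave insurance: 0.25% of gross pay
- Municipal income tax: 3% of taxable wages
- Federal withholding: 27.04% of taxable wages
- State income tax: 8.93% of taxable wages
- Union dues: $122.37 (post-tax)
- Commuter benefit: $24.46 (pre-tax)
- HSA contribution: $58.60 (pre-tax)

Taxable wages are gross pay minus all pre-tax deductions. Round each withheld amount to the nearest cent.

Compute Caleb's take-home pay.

$854.12

Regular pay: 40 × $34.49 = $1,379.60
Overtime pay: 6 × $34.49 × 1.5 = $310.41
Gross pay = $1,379.60 + $310.41 = $1,690.01
Commuter benefit: $24.46
HSA contribution: $58.60
Pre-tax total = $24.46 + $58.60 = $83.06
Taxable wages = $1,690.01 − $83.06 = $1,606.95
State income tax: $1,606.95 × 0.0893 = $143.50
Federal withholding: $1,606.95 × 0.2704 = $434.52
Municipal income tax: $1,606.95 × 0.03 = $48.21
Paid family leave insurance: $1,690.01 × 0.0025 = $4.23
Union dues: $122.37
Total deductions = $24.46 + $58.60 + $143.50 + $434.52 + $48.21 + $4.23 + $122.37 = $835.89
Net pay = $1,690.01 − $835.89 = $854.12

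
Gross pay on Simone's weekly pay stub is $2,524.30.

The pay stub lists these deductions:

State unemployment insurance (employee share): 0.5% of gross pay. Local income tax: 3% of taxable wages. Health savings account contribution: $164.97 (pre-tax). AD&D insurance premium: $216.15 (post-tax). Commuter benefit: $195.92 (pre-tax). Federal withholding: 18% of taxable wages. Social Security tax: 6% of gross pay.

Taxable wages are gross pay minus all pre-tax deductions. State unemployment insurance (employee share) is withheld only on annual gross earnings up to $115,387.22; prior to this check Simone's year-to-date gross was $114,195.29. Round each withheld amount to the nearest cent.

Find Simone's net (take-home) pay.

$1,335.53

Health savings account contribution: $164.97
Commuter benefit: $195.92
Pre-tax total = $164.97 + $195.92 = $360.89
Taxable wages = $2,524.30 − $360.89 = $2,163.41
Federal withholding: $2,163.41 × 0.18 = $389.41
Local income tax: $2,163.41 × 0.03 = $64.90
Social Security tax: $2,524.30 × 0.06 = $151.46
State unemployment insurance (employee share): only $115,387.22 − $114,195.29 = $1,191.93 of this check is subject → $1,191.93 × 0.005 = $5.96
AD&D insurance premium: $216.15
Total deductions = $164.97 + $195.92 + $389.41 + $64.90 + $151.46 + $5.96 + $216.15 = $1,188.77
Net pay = $2,524.30 − $1,188.77 = $1,335.53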